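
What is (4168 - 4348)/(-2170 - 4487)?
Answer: 60/2219 ≈ 0.027039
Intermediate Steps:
(4168 - 4348)/(-2170 - 4487) = -180/(-6657) = -180*(-1/6657) = 60/2219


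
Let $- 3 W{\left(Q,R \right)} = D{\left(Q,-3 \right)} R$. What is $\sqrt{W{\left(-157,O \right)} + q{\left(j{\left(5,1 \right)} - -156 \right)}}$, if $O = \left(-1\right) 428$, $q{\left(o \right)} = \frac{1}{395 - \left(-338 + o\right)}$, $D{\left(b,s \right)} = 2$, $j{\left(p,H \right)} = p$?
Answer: $\frac{\sqrt{210053415}}{858} \approx 16.892$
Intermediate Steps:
$q{\left(o \right)} = \frac{1}{733 - o}$
$O = -428$
$W{\left(Q,R \right)} = - \frac{2 R}{3}$
$\sqrt{W{\left(-157,O \right)} + q{\left(j{\left(5,1 \right)} - -156 \right)}} = \sqrt{\left(- \frac{2}{3}\right) \left(-428\right) - \frac{1}{-733 + \left(5 - -156\right)}} = \sqrt{\frac{856}{3} - \frac{1}{-733 + \left(5 + 156\right)}} = \sqrt{\frac{856}{3} - \frac{1}{-733 + 161}} = \sqrt{\frac{856}{3} - \frac{1}{-572}} = \sqrt{\frac{856}{3} - - \frac{1}{572}} = \sqrt{\frac{856}{3} + \frac{1}{572}} = \sqrt{\frac{489635}{1716}} = \frac{\sqrt{210053415}}{858}$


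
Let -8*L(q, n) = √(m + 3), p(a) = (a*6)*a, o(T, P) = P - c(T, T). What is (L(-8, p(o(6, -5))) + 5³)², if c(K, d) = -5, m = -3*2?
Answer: (1000 - I*√3)²/64 ≈ 15625.0 - 54.127*I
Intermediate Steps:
m = -6
o(T, P) = 5 + P (o(T, P) = P - 1*(-5) = P + 5 = 5 + P)
p(a) = 6*a² (p(a) = (6*a)*a = 6*a²)
L(q, n) = -I*√3/8 (L(q, n) = -√(-6 + 3)/8 = -I*√3/8)
(L(-8, p(o(6, -5))) + 5³)² = (-I*√3/8 + 5³)² = (-I*√3/8 + 125)² = (125 - I*√3/8)²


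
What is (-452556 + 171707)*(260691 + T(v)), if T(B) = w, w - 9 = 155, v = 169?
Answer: -73260865895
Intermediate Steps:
w = 164 (w = 9 + 155 = 164)
T(B) = 164
(-452556 + 171707)*(260691 + T(v)) = (-452556 + 171707)*(260691 + 164) = -280849*260855 = -73260865895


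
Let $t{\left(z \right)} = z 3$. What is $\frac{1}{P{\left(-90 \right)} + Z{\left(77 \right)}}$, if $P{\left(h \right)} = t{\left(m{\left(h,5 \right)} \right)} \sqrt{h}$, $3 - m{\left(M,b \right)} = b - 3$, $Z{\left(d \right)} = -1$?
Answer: $- \frac{i}{i + 9 \sqrt{10}} \approx -0.001233 - 0.035093 i$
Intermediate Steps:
$m{\left(M,b \right)} = 6 - b$ ($m{\left(M,b \right)} = 3 - \left(b - 3\right) = 3 - \left(-3 + b\right) = 6 - b$)
$t{\left(z \right)} = 3 z$
$P{\left(h \right)} = 3 \sqrt{h}$ ($P{\left(h \right)} = 3 \left(6 - 5\right) \sqrt{h} = 3 \cdot 1 \sqrt{h} = 3 \sqrt{h}$)
$\frac{1}{P{\left(-90 \right)} + Z{\left(77 \right)}} = \frac{1}{3 \sqrt{-90} - 1} = \frac{1}{3 \cdot 3 i \sqrt{10} - 1} = \frac{1}{9 i \sqrt{10} - 1} = \frac{1}{-1 + 9 i \sqrt{10}}$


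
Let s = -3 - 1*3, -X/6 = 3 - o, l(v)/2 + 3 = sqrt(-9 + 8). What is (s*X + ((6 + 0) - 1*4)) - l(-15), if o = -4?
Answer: 260 - 2*I ≈ 260.0 - 2.0*I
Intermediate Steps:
l(v) = -6 + 2*I (l(v) = -6 + 2*sqrt(-9 + 8) = -6 + 2*sqrt(-1) = -6 + 2*I)
X = -42 (X = -6*(3 - 1*(-4)) = -6*(3 + 4) = -6*7 = -42)
s = -6 (s = -3 - 3 = -6)
(s*X + ((6 + 0) - 1*4)) - l(-15) = (-6*(-42) + ((6 + 0) - 1*4)) - (-6 + 2*I) = (252 + (6 - 4)) + (6 - 2*I) = (252 + 2) + (6 - 2*I) = 254 + (6 - 2*I) = 260 - 2*I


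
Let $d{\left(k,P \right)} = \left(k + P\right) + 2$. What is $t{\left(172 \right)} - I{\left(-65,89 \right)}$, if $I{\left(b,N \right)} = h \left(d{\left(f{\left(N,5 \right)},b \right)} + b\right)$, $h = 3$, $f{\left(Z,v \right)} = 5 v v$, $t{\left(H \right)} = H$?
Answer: $181$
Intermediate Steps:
$f{\left(Z,v \right)} = 5 v^{2}$
$d{\left(k,P \right)} = 2 + P + k$ ($d{\left(k,P \right)} = \left(P + k\right) + 2 = 2 + P + k$)
$I{\left(b,N \right)} = 381 + 6 b$ ($I{\left(b,N \right)} = 3 \left(\left(2 + b + 5 \cdot 5^{2}\right) + b\right) = 3 \left(\left(2 + b + 5 \cdot 25\right) + b\right) = 3 \left(\left(2 + b + 125\right) + b\right) = 3 \left(\left(127 + b\right) + b\right) = 3 \left(127 + 2 b\right) = 381 + 6 b$)
$t{\left(172 \right)} - I{\left(-65,89 \right)} = 172 - \left(381 + 6 \left(-65\right)\right) = 172 - \left(381 - 390\right) = 172 - -9 = 172 + 9 = 181$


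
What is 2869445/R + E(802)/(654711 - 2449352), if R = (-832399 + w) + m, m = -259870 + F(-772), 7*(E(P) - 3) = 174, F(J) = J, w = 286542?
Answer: -36047522777020/10131633203013 ≈ -3.5579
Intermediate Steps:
E(P) = 195/7 (E(P) = 3 + (⅐)*174 = 3 + 174/7 = 195/7)
m = -260642 (m = -259870 - 772 = -260642)
R = -806499 (R = (-832399 + 286542) - 260642 = -545857 - 260642 = -806499)
2869445/R + E(802)/(654711 - 2449352) = 2869445/(-806499) + 195/(7*(654711 - 2449352)) = 2869445*(-1/806499) + (195/7)/(-1794641) = -2869445/806499 + (195/7)*(-1/1794641) = -2869445/806499 - 195/12562487 = -36047522777020/10131633203013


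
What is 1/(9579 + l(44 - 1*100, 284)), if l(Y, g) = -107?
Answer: 1/9472 ≈ 0.00010557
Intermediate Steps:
1/(9579 + l(44 - 1*100, 284)) = 1/(9579 - 107) = 1/9472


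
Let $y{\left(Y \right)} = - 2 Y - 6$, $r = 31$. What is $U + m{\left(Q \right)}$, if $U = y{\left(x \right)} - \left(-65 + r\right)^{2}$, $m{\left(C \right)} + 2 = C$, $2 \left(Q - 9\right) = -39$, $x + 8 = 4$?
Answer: $- \frac{2333}{2} \approx -1166.5$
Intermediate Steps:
$x = -4$ ($x = -8 + 4 = -4$)
$Q = - \frac{21}{2}$ ($Q = 9 + \frac{1}{2} \left(-39\right) = 9 - \frac{39}{2} = - \frac{21}{2} \approx -10.5$)
$y{\left(Y \right)} = -6 - 2 Y$
$m{\left(C \right)} = -2 + C$
$U = -1154$ ($U = \left(-6 - -8\right) - \left(-65 + 31\right)^{2} = \left(-6 + 8\right) - \left(-34\right)^{2} = 2 - 1156 = -1154$)
$U + m{\left(Q \right)} = -1154 - \frac{25}{2} = - \frac{2333}{2}$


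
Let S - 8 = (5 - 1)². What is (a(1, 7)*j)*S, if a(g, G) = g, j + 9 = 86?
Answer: 1848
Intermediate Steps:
j = 77 (j = -9 + 86 = 77)
S = 24 (S = 8 + (5 - 1)² = 8 + 4² = 8 + 16 = 24)
(a(1, 7)*j)*S = (1*77)*24 = 77*24 = 1848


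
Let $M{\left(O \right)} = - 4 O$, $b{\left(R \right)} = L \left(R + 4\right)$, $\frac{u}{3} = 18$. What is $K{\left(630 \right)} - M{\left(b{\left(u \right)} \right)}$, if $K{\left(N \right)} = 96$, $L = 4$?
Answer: $1024$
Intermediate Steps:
$u = 54$ ($u = 3 \cdot 18 = 54$)
$b{\left(R \right)} = 16 + 4 R$ ($b{\left(R \right)} = 4 \left(R + 4\right) = 4 \left(4 + R\right) = 16 + 4 R$)
$K{\left(630 \right)} - M{\left(b{\left(u \right)} \right)} = 96 - - 4 \left(16 + 4 \cdot 54\right) = 96 - - 4 \left(16 + 216\right) = 96 - \left(-4\right) 232 = 96 - -928 = 96 + 928 = 1024$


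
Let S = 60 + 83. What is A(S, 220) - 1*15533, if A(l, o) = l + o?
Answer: -15170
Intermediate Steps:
S = 143
A(S, 220) - 1*15533 = (143 + 220) - 1*15533 = 363 - 15533 = -15170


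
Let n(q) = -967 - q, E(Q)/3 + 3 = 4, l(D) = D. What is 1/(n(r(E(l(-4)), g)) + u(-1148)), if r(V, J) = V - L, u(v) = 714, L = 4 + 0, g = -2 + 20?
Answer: -1/252 ≈ -0.0039683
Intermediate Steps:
g = 18
L = 4
E(Q) = 3 (E(Q) = -9 + 3*4 = -9 + 12 = 3)
r(V, J) = -4 + V (r(V, J) = V - 1*4 = V - 4 = -4 + V)
1/(n(r(E(l(-4)), g)) + u(-1148)) = 1/((-967 - (-4 + 3)) + 714) = 1/((-967 - 1*(-1)) + 714) = 1/((-967 + 1) + 714) = 1/(-966 + 714) = 1/(-252) = -1/252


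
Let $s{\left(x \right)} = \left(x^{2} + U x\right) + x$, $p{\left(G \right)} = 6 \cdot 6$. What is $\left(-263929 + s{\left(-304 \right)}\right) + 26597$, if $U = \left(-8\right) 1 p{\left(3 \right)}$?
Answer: $-57668$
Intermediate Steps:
$p{\left(G \right)} = 36$
$U = -288$ ($U = \left(-8\right) 1 \cdot 36 = \left(-8\right) 36 = -288$)
$s{\left(x \right)} = x^{2} - 287 x$ ($s{\left(x \right)} = \left(x^{2} - 288 x\right) + x = x^{2} - 287 x$)
$\left(-263929 + s{\left(-304 \right)}\right) + 26597 = \left(-263929 - 304 \left(-287 - 304\right)\right) + 26597 = \left(-263929 - -179664\right) + 26597 = \left(-263929 + 179664\right) + 26597 = -84265 + 26597 = -57668$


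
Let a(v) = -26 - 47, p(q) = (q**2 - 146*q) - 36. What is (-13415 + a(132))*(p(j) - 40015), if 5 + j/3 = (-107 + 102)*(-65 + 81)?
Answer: -839007552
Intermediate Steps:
j = -255 (j = -15 + 3*((-107 + 102)*(-65 + 81)) = -15 + 3*(-5*16) = -15 + 3*(-80) = -15 - 240 = -255)
p(q) = -36 + q**2 - 146*q
a(v) = -73
(-13415 + a(132))*(p(j) - 40015) = (-13415 - 73)*((-36 + (-255)**2 - 146*(-255)) - 40015) = -13488*((-36 + 65025 + 37230) - 40015) = -13488*(102219 - 40015) = -13488*62204 = -839007552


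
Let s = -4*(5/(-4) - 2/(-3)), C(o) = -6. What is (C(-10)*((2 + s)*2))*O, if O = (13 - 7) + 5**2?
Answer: -1612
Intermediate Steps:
O = 31 (O = 6 + 25 = 31)
s = 7/3 (s = -4*(5*(-1/4) - 2*(-1/3)) = -4*(-5/4 + 2/3) = -4*(-7/12) = 7/3 ≈ 2.3333)
(C(-10)*((2 + s)*2))*O = -6*(2 + 7/3)*2*31 = -26*2*31 = -6*26/3*31 = -52*31 = -1612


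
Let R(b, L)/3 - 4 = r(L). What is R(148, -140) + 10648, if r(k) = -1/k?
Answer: 1492403/140 ≈ 10660.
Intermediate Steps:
R(b, L) = 12 - 3/L (R(b, L) = 12 + 3*(-1/L) = 12 - 3/L)
R(148, -140) + 10648 = (12 - 3/(-140)) + 10648 = (12 - 3*(-1/140)) + 10648 = (12 + 3/140) + 10648 = 1683/140 + 10648 = 1492403/140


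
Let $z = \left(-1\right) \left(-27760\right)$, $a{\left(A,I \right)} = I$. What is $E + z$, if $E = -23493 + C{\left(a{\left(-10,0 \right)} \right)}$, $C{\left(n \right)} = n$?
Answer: $4267$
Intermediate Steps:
$z = 27760$
$E = -23493$ ($E = -23493 + 0 = -23493$)
$E + z = -23493 + 27760 = 4267$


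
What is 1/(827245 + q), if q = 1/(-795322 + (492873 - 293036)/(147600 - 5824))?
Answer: 112757372035/93277972228951799 ≈ 1.2088e-6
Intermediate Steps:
q = -141776/112757372035 (q = 1/(-795322 + 199837/141776) = 1/(-112757372035/141776) = -141776/112757372035 ≈ -1.2574e-6)
1/(827245 + q) = 1/(827245 - 141776/112757372035) = 1/(93277972228951799/112757372035) = 112757372035/93277972228951799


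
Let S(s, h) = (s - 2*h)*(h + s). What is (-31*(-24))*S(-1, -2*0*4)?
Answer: 744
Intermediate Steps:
S(s, h) = (h + s)*(s - 2*h)
(-31*(-24))*S(-1, -2*0*4) = (-31*(-24))*((-1)² - 2*(-2*0*4)² - 1*-2*0*4*(-1)) = 744*(1 - 2*(0*4)² - 1*0*4*(-1)) = 744*(1 - 2*0² - 1*0*(-1)) = 744*(1 - 2*0 + 0) = 744*(1 + 0 + 0) = 744*1 = 744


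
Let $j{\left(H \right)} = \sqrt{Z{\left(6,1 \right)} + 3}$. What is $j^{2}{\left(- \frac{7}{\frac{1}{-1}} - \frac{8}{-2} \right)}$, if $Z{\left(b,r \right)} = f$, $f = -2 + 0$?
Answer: $1$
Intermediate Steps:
$f = -2$
$Z{\left(b,r \right)} = -2$
$j{\left(H \right)} = 1$ ($j{\left(H \right)} = \sqrt{-2 + 3} = \sqrt{1} = 1$)
$j^{2}{\left(- \frac{7}{\frac{1}{-1}} - \frac{8}{-2} \right)} = 1^{2} = 1$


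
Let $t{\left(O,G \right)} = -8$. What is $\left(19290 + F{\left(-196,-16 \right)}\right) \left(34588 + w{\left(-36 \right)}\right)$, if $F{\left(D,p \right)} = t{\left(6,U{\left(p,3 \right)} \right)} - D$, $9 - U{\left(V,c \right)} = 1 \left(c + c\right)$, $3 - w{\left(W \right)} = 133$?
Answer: $671172924$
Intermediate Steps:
$w{\left(W \right)} = -130$ ($w{\left(W \right)} = 3 - 133 = -130$)
$U{\left(V,c \right)} = 9 - 2 c$ ($U{\left(V,c \right)} = 9 - 1 \left(c + c\right) = 9 - 1 \cdot 2 c = 9 - 2 c$)
$F{\left(D,p \right)} = -8 - D$
$\left(19290 + F{\left(-196,-16 \right)}\right) \left(34588 + w{\left(-36 \right)}\right) = \left(19290 - -188\right) \left(34588 - 130\right) = \left(19290 + \left(-8 + 196\right)\right) 34458 = \left(19290 + 188\right) 34458 = 19478 \cdot 34458 = 671172924$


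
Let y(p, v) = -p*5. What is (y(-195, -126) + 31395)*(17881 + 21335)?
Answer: 1269421920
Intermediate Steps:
y(p, v) = -5*p
(y(-195, -126) + 31395)*(17881 + 21335) = (-5*(-195) + 31395)*(17881 + 21335) = (975 + 31395)*39216 = 32370*39216 = 1269421920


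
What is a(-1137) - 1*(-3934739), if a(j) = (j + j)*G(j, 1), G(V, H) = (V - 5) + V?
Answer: 9117185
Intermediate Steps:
G(V, H) = -5 + 2*V (G(V, H) = (-5 + V) + V = -5 + 2*V)
a(j) = 2*j*(-5 + 2*j) (a(j) = (j + j)*(-5 + 2*j) = (2*j)*(-5 + 2*j) = 2*j*(-5 + 2*j))
a(-1137) - 1*(-3934739) = 2*(-1137)*(-5 + 2*(-1137)) - 1*(-3934739) = 2*(-1137)*(-5 - 2274) + 3934739 = 2*(-1137)*(-2279) + 3934739 = 5182446 + 3934739 = 9117185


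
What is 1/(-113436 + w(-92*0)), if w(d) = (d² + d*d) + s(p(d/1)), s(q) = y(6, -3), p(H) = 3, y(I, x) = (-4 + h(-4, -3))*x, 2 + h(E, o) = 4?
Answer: -1/113430 ≈ -8.8160e-6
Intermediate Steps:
h(E, o) = 2 (h(E, o) = -2 + 4 = 2)
y(I, x) = -2*x (y(I, x) = (-4 + 2)*x = -2*x)
s(q) = 6 (s(q) = -2*(-3) = 6)
w(d) = 6 + 2*d² (w(d) = (d² + d*d) + 6 = (d² + d²) + 6 = 2*d² + 6 = 6 + 2*d²)
1/(-113436 + w(-92*0)) = 1/(-113436 + (6 + 2*(-92*0)²)) = 1/(-113436 + (6 + 2*0²)) = 1/(-113436 + (6 + 2*0)) = 1/(-113436 + (6 + 0)) = 1/(-113436 + 6) = 1/(-113430) = -1/113430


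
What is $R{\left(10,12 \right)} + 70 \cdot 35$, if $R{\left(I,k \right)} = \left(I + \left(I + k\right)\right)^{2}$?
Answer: $3474$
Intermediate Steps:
$R{\left(I,k \right)} = \left(k + 2 I\right)^{2}$
$R{\left(10,12 \right)} + 70 \cdot 35 = \left(12 + 2 \cdot 10\right)^{2} + 70 \cdot 35 = \left(12 + 20\right)^{2} + 2450 = 32^{2} + 2450 = 1024 + 2450 = 3474$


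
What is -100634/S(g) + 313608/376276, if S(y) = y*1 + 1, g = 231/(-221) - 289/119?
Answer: 14645037031516/360002063 ≈ 40680.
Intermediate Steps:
g = -5374/1547 (g = 231*(-1/221) - 289*1/119 = -231/221 - 17/7 = -5374/1547 ≈ -3.4738)
S(y) = 1 + y (S(y) = y + 1 = 1 + y)
-100634/S(g) + 313608/376276 = -100634/(1 - 5374/1547) + 313608/376276 = -100634/(-3827/1547) + 313608*(1/376276) = -100634*(-1547/3827) + 78402/94069 = 155680798/3827 + 78402/94069 = 14645037031516/360002063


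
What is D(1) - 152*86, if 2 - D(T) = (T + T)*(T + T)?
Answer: -13074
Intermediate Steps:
D(T) = 2 - 4*T**2 (D(T) = 2 - (T + T)*(T + T) = 2 - 2*T*2*T = 2 - 4*T**2)
D(1) - 152*86 = (2 - 4*1**2) - 152*86 = (2 - 4*1) - 13072 = (2 - 4) - 13072 = -2 - 13072 = -13074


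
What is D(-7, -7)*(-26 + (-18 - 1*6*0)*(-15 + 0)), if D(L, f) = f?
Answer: -1708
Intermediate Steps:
D(-7, -7)*(-26 + (-18 - 1*6*0)*(-15 + 0)) = -7*(-26 + (-18 - 1*6*0)*(-15 + 0)) = -7*(-26 + (-18 - 6*0)*(-15)) = -7*(-26 + (-18 + 0)*(-15)) = -7*(-26 - 18*(-15)) = -7*(-26 + 270) = -7*244 = -1708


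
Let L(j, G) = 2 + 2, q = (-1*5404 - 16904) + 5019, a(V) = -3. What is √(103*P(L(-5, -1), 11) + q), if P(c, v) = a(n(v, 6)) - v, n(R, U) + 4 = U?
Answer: I*√18731 ≈ 136.86*I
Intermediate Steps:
n(R, U) = -4 + U
q = -17289 (q = (-5404 - 16904) + 5019 = -22308 + 5019 = -17289)
L(j, G) = 4
P(c, v) = -3 - v
√(103*P(L(-5, -1), 11) + q) = √(103*(-3 - 1*11) - 17289) = √(103*(-3 - 11) - 17289) = √(103*(-14) - 17289) = √(-1442 - 17289) = √(-18731) = I*√18731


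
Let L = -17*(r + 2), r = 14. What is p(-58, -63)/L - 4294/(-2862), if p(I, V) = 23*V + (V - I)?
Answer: 1332329/194616 ≈ 6.8459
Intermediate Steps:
p(I, V) = -I + 24*V
L = -272 (L = -17*(14 + 2) = -17*16 = -272)
p(-58, -63)/L - 4294/(-2862) = (-1*(-58) + 24*(-63))/(-272) - 4294/(-2862) = (58 - 1512)*(-1/272) - 4294*(-1/2862) = -1454*(-1/272) + 2147/1431 = 727/136 + 2147/1431 = 1332329/194616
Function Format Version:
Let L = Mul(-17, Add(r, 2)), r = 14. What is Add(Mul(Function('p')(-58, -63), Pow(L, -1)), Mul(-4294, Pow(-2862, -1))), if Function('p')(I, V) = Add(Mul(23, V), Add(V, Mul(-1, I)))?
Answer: Rational(1332329, 194616) ≈ 6.8459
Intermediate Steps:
Function('p')(I, V) = Add(Mul(-1, I), Mul(24, V))
L = -272 (L = Mul(-17, Add(14, 2)) = Mul(-17, 16) = -272)
Add(Mul(Function('p')(-58, -63), Pow(L, -1)), Mul(-4294, Pow(-2862, -1))) = Add(Mul(Add(Mul(-1, -58), Mul(24, -63)), Pow(-272, -1)), Mul(-4294, Pow(-2862, -1))) = Add(Mul(Add(58, -1512), Rational(-1, 272)), Mul(-4294, Rational(-1, 2862))) = Add(Mul(-1454, Rational(-1, 272)), Rational(2147, 1431)) = Add(Rational(727, 136), Rational(2147, 1431)) = Rational(1332329, 194616)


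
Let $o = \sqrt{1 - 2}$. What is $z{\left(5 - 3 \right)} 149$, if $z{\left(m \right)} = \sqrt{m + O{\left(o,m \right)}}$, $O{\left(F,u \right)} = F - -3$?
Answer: $149 \sqrt{5 + i} \approx 334.82 + 33.154 i$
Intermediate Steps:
$o = i$ ($o = \sqrt{-1} = i \approx 1.0 i$)
$O{\left(F,u \right)} = 3 + F$ ($O{\left(F,u \right)} = F + 3 = 3 + F$)
$z{\left(m \right)} = \sqrt{3 + i + m}$ ($z{\left(m \right)} = \sqrt{m + \left(3 + i\right)} = \sqrt{3 + i + m}$)
$z{\left(5 - 3 \right)} 149 = \sqrt{3 + i + \left(5 - 3\right)} 149 = \sqrt{3 + i + 2} \cdot 149 = \sqrt{5 + i} 149 = 149 \sqrt{5 + i}$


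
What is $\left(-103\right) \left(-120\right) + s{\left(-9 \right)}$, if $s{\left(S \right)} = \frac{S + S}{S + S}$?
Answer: $12361$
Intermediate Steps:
$s{\left(S \right)} = 1$ ($s{\left(S \right)} = \frac{2 S}{2 S} = 2 S \frac{1}{2 S} = 1$)
$\left(-103\right) \left(-120\right) + s{\left(-9 \right)} = \left(-103\right) \left(-120\right) + 1 = 12360 + 1 = 12361$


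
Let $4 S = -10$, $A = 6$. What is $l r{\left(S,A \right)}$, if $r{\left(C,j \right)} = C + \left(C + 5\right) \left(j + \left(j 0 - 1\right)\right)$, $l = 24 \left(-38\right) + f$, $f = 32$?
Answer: $-8800$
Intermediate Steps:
$S = - \frac{5}{2}$ ($S = \frac{1}{4} \left(-10\right) = - \frac{5}{2} \approx -2.5$)
$l = -880$ ($l = 24 \left(-38\right) + 32 = -912 + 32 = -880$)
$r{\left(C,j \right)} = C + \left(-1 + j\right) \left(5 + C\right)$ ($r{\left(C,j \right)} = C + \left(5 + C\right) \left(j + \left(0 - 1\right)\right) = C + \left(5 + C\right) \left(j - 1\right) = C + \left(5 + C\right) \left(-1 + j\right) = C + \left(-1 + j\right) \left(5 + C\right)$)
$l r{\left(S,A \right)} = - 880 \left(-5 + 5 \cdot 6 - 15\right) = - 880 \left(-5 + 30 - 15\right) = \left(-880\right) 10 = -8800$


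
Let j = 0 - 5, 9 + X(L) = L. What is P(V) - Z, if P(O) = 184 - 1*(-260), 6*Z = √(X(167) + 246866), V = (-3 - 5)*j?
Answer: 444 - 2*√15439/3 ≈ 361.16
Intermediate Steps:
X(L) = -9 + L
j = -5
V = 40 (V = (-3 - 5)*(-5) = -8*(-5) = 40)
Z = 2*√15439/3 (Z = √((-9 + 167) + 246866)/6 = √(158 + 246866)/6 = √247024/6 = (4*√15439)/6 = 2*√15439/3 ≈ 82.836)
P(O) = 444 (P(O) = 184 + 260 = 444)
P(V) - Z = 444 - 2*√15439/3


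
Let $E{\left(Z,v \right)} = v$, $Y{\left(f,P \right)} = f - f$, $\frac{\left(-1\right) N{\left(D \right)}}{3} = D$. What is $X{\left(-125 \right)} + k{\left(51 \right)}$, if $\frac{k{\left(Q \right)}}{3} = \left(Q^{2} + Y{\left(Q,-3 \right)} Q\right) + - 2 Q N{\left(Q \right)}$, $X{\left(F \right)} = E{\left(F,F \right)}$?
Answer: $54496$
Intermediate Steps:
$N{\left(D \right)} = - 3 D$
$Y{\left(f,P \right)} = 0$
$X{\left(F \right)} = F$
$k{\left(Q \right)} = 21 Q^{2}$ ($k{\left(Q \right)} = 3 \left(\left(Q^{2} + 0 Q\right) + - 2 Q \left(- 3 Q\right)\right) = 3 \left(\left(Q^{2} + 0\right) + 6 Q^{2}\right) = 3 \left(Q^{2} + 6 Q^{2}\right) = 3 \cdot 7 Q^{2} = 21 Q^{2}$)
$X{\left(-125 \right)} + k{\left(51 \right)} = -125 + 21 \cdot 51^{2} = -125 + 21 \cdot 2601 = -125 + 54621 = 54496$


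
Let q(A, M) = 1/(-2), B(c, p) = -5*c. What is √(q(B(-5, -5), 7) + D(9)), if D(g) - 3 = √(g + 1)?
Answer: √(10 + 4*√10)/2 ≈ 2.3796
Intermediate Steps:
q(A, M) = -½ (q(A, M) = 1*(-½) = -½)
D(g) = 3 + √(1 + g) (D(g) = 3 + √(g + 1) = 3 + √(1 + g))
√(q(B(-5, -5), 7) + D(9)) = √(-½ + (3 + √(1 + 9))) = √(-½ + (3 + √10)) = √(5/2 + √10)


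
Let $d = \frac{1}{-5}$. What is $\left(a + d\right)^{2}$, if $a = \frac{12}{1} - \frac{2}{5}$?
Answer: $\frac{3249}{25} \approx 129.96$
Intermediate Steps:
$d = - \frac{1}{5} \approx -0.2$
$a = \frac{58}{5}$ ($a = 12 \cdot 1 - \frac{2}{5} = 12 - \frac{2}{5} = \frac{58}{5} \approx 11.6$)
$\left(a + d\right)^{2} = \left(\frac{58}{5} - \frac{1}{5}\right)^{2} = \left(\frac{57}{5}\right)^{2} = \frac{3249}{25}$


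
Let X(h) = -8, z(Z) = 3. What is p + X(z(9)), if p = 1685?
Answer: 1677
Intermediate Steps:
p + X(z(9)) = 1685 - 8 = 1677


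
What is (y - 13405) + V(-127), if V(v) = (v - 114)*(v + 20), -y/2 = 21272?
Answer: -30162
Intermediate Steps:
y = -42544 (y = -2*21272 = -42544)
V(v) = (-114 + v)*(20 + v)
(y - 13405) + V(-127) = (-42544 - 13405) + (-2280 + (-127)**2 - 94*(-127)) = -55949 + (-2280 + 16129 + 11938) = -55949 + 25787 = -30162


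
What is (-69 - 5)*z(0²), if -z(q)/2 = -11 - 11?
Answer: -3256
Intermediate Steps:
z(q) = 44 (z(q) = -2*(-11 - 11) = -2*(-22) = 44)
(-69 - 5)*z(0²) = (-69 - 5)*44 = -74*44 = -3256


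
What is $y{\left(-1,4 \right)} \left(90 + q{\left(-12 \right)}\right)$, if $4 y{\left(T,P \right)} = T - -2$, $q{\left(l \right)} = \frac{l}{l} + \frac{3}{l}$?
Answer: $\frac{363}{16} \approx 22.688$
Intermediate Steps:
$q{\left(l \right)} = 1 + \frac{3}{l}$
$y{\left(T,P \right)} = \frac{1}{2} + \frac{T}{4}$ ($y{\left(T,P \right)} = \frac{T - -2}{4} = \frac{T + 2}{4} = \frac{2 + T}{4} = \frac{1}{2} + \frac{T}{4}$)
$y{\left(-1,4 \right)} \left(90 + q{\left(-12 \right)}\right) = \left(\frac{1}{2} + \frac{1}{4} \left(-1\right)\right) \left(90 + \frac{3 - 12}{-12}\right) = \left(\frac{1}{2} - \frac{1}{4}\right) \left(90 - - \frac{3}{4}\right) = \frac{90 + \frac{3}{4}}{4} = \frac{1}{4} \cdot \frac{363}{4} = \frac{363}{16}$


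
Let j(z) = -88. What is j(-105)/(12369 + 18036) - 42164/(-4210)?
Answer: 128162594/12800505 ≈ 10.012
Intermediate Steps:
j(-105)/(12369 + 18036) - 42164/(-4210) = -88/(12369 + 18036) - 42164/(-4210) = -88/30405 - 42164*(-1/4210) = -88*1/30405 + 21082/2105 = -88/30405 + 21082/2105 = 128162594/12800505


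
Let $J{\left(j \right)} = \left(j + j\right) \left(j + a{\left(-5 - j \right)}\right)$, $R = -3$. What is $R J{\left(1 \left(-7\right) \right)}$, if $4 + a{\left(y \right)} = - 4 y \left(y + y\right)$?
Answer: $-1806$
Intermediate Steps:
$a{\left(y \right)} = -4 - 8 y^{2}$ ($a{\left(y \right)} = -4 - 4 y \left(y + y\right) = -4 - 4 y 2 y = -4 - 4 \cdot 2 y^{2} = -4 - 8 y^{2}$)
$J{\left(j \right)} = 2 j \left(-4 + j - 8 \left(-5 - j\right)^{2}\right)$ ($J{\left(j \right)} = \left(j + j\right) \left(j - \left(4 + 8 \left(-5 - j\right)^{2}\right)\right) = 2 j \left(-4 + j - 8 \left(-5 - j\right)^{2}\right)$)
$R J{\left(1 \left(-7\right) \right)} = - 3 \left(- 2 \cdot 1 \left(-7\right) \left(4 - 1 \left(-7\right) + 8 \left(5 + 1 \left(-7\right)\right)^{2}\right)\right) = - 3 \left(\left(-2\right) \left(-7\right) \left(4 - -7 + 8 \left(5 - 7\right)^{2}\right)\right) = - 3 \left(\left(-2\right) \left(-7\right) \left(4 + 7 + 8 \left(-2\right)^{2}\right)\right) = - 3 \left(\left(-2\right) \left(-7\right) \left(4 + 7 + 8 \cdot 4\right)\right) = - 3 \left(\left(-2\right) \left(-7\right) \left(4 + 7 + 32\right)\right) = - 3 \left(\left(-2\right) \left(-7\right) 43\right) = \left(-3\right) 602 = -1806$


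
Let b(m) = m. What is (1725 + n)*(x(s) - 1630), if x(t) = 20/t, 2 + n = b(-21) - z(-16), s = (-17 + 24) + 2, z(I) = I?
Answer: -25168700/9 ≈ -2.7965e+6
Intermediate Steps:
s = 9 (s = 7 + 2 = 9)
n = -7 (n = -2 + (-21 - 1*(-16)) = -2 + (-21 + 16) = -2 - 5 = -7)
(1725 + n)*(x(s) - 1630) = (1725 - 7)*(20/9 - 1630) = 1718*(20*(⅑) - 1630) = 1718*(20/9 - 1630) = 1718*(-14650/9) = -25168700/9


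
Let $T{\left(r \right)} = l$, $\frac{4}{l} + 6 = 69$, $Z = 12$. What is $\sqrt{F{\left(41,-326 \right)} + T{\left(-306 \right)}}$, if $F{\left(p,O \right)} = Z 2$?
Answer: $\frac{2 \sqrt{2653}}{21} \approx 4.9055$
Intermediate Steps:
$F{\left(p,O \right)} = 24$ ($F{\left(p,O \right)} = 12 \cdot 2 = 24$)
$l = \frac{4}{63}$ ($l = \frac{4}{-6 + 69} = \frac{4}{63} \approx 0.063492$)
$T{\left(r \right)} = \frac{4}{63}$
$\sqrt{F{\left(41,-326 \right)} + T{\left(-306 \right)}} = \sqrt{24 + \frac{4}{63}} = \sqrt{\frac{1516}{63}} = \frac{2 \sqrt{2653}}{21}$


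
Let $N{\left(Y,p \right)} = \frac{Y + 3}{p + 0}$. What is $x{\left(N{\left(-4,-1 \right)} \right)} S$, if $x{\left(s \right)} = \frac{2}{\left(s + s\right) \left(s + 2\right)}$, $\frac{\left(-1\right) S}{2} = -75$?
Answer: $50$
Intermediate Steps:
$S = 150$ ($S = \left(-2\right) \left(-75\right) = 150$)
$N{\left(Y,p \right)} = \frac{3 + Y}{p}$
$x{\left(s \right)} = \frac{1}{s \left(2 + s\right)}$ ($x{\left(s \right)} = \frac{2}{2 s \left(2 + s\right)} = 2 \frac{1}{2 s \left(2 + s\right)} = \frac{1}{s \left(2 + s\right)}$)
$x{\left(N{\left(-4,-1 \right)} \right)} S = \frac{1}{\frac{3 - 4}{-1} \left(2 + \frac{3 - 4}{-1}\right)} 150 = \frac{1}{\left(-1\right) \left(-1\right) \left(2 - -1\right)} 150 = \frac{1}{1 \left(2 + 1\right)} 150 = 1 \cdot \frac{1}{3} \cdot 150 = \frac{1}{3} \cdot 150 = 50$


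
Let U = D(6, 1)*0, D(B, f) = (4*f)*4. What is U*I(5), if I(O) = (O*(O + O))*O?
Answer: 0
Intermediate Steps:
I(O) = 2*O³ (I(O) = (O*(2*O))*O = (2*O²)*O = 2*O³)
D(B, f) = 16*f
U = 0 (U = (16*1)*0 = 16*0 = 0)
U*I(5) = 0*(2*5³) = 0*(2*125) = 0*250 = 0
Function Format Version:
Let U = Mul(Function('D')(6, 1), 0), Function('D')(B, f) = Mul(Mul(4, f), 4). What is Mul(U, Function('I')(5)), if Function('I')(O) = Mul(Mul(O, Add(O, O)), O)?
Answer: 0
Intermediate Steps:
Function('I')(O) = Mul(2, Pow(O, 3)) (Function('I')(O) = Mul(Mul(O, Mul(2, O)), O) = Mul(Mul(2, Pow(O, 2)), O) = Mul(2, Pow(O, 3)))
Function('D')(B, f) = Mul(16, f)
U = 0 (U = Mul(Mul(16, 1), 0) = Mul(16, 0) = 0)
Mul(U, Function('I')(5)) = Mul(0, Mul(2, Pow(5, 3))) = Mul(0, Mul(2, 125)) = Mul(0, 250) = 0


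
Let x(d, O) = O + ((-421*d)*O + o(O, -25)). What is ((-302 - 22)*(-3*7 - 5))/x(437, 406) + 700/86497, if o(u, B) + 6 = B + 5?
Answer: 660991624/82831170643 ≈ 0.0079800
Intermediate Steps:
o(u, B) = -1 + B (o(u, B) = -6 + (B + 5) = -6 + (5 + B) = -1 + B)
x(d, O) = -26 + O - 421*O*d (x(d, O) = O + ((-421*d)*O + (-1 - 25)) = O + (-421*O*d - 26) = O + (-26 - 421*O*d) = -26 + O - 421*O*d)
((-302 - 22)*(-3*7 - 5))/x(437, 406) + 700/86497 = ((-302 - 22)*(-3*7 - 5))/(-26 + 406 - 421*406*437) + 700/86497 = (-324*(-21 - 5))/(-26 + 406 - 74694662) + 700*(1/86497) = -324*(-26)/(-74694282) + 700/86497 = 8424*(-1/74694282) + 700/86497 = -108/957619 + 700/86497 = 660991624/82831170643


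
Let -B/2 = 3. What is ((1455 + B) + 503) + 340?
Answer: 2292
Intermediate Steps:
B = -6 (B = -2*3 = -6)
((1455 + B) + 503) + 340 = ((1455 - 6) + 503) + 340 = (1449 + 503) + 340 = 1952 + 340 = 2292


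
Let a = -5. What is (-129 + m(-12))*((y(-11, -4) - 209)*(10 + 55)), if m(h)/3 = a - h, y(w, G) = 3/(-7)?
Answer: 10291320/7 ≈ 1.4702e+6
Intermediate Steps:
y(w, G) = -3/7 (y(w, G) = 3*(-⅐) = -3/7)
m(h) = -15 - 3*h (m(h) = 3*(-5 - h) = -15 - 3*h)
(-129 + m(-12))*((y(-11, -4) - 209)*(10 + 55)) = (-129 + (-15 - 3*(-12)))*((-3/7 - 209)*(10 + 55)) = (-129 + (-15 + 36))*(-1466/7*65) = (-129 + 21)*(-95290/7) = -108*(-95290/7) = 10291320/7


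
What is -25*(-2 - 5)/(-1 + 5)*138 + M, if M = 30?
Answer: 12135/2 ≈ 6067.5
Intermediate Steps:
-25*(-2 - 5)/(-1 + 5)*138 + M = -25*(-2 - 5)/(-1 + 5)*138 + 30 = -(-175)/4*138 + 30 = -25*(-7/4)*138 + 30 = (175/4)*138 + 30 = 12075/2 + 30 = 12135/2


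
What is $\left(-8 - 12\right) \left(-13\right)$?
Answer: $260$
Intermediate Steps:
$\left(-8 - 12\right) \left(-13\right) = \left(-20\right) \left(-13\right) = 260$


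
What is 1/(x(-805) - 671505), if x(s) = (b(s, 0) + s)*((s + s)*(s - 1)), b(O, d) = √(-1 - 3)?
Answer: -209057561/218526666193524085 - 519064*I/218526666193524085 ≈ -9.5667e-10 - 2.3753e-12*I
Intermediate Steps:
b(O, d) = 2*I (b(O, d) = √(-4) = 2*I)
x(s) = 2*s*(-1 + s)*(s + 2*I) (x(s) = (2*I + s)*((s + s)*(s - 1)) = (s + 2*I)*((2*s)*(-1 + s)) = (s + 2*I)*(2*s*(-1 + s)) = 2*s*(-1 + s)*(s + 2*I))
1/(x(-805) - 671505) = 1/(2*(-805)*((-805)² - 1*(-805) - 2*I + 2*I*(-805)) - 671505) = 1/(2*(-805)*(648025 + 805 - 2*I - 1610*I) - 671505) = 1/(2*(-805)*(648830 - 1612*I) - 671505) = 1/((-1044616300 + 2595320*I) - 671505) = 1/(-1045287805 + 2595320*I) = (-1045287805 - 2595320*I)/1092633330967620425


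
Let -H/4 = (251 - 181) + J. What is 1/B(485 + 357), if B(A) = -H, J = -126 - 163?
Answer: -1/876 ≈ -0.0011416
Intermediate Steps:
J = -289
H = 876 (H = -4*((251 - 181) - 289) = -4*(70 - 289) = -4*(-219) = 876)
B(A) = -876 (B(A) = -1*876 = -876)
1/B(485 + 357) = 1/(-876) = -1/876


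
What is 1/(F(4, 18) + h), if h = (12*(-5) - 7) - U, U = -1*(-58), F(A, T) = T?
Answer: -1/107 ≈ -0.0093458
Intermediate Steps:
U = 58
h = -125 (h = (12*(-5) - 7) - 1*58 = (-60 - 7) - 58 = -67 - 58 = -125)
1/(F(4, 18) + h) = 1/(18 - 125) = 1/(-107) = -1/107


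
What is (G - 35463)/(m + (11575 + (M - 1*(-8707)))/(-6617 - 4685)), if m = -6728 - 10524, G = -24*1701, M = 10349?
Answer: 287398558/65004245 ≈ 4.4212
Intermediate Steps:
G = -40824
m = -17252
(G - 35463)/(m + (11575 + (M - 1*(-8707)))/(-6617 - 4685)) = (-40824 - 35463)/(-17252 + (11575 + (10349 - 1*(-8707)))/(-6617 - 4685)) = -76287/(-17252 + (11575 + (10349 + 8707))/(-11302)) = -76287/(-17252 + (11575 + 19056)*(-1/11302)) = -76287/(-17252 + 30631*(-1/11302)) = -76287/(-17252 - 30631/11302) = -76287/(-195012735/11302) = -76287*(-11302/195012735) = 287398558/65004245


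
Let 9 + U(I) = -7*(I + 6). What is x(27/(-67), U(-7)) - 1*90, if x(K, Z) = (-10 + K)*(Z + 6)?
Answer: -8818/67 ≈ -131.61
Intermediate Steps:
U(I) = -51 - 7*I (U(I) = -9 - 7*(I + 6) = -9 - 7*(6 + I) = -9 + (-42 - 7*I) = -51 - 7*I)
x(K, Z) = (-10 + K)*(6 + Z)
x(27/(-67), U(-7)) - 1*90 = (-60 - 10*(-51 - 7*(-7)) + 6*(27/(-67)) + (27/(-67))*(-51 - 7*(-7))) - 1*90 = (-60 - 10*(-51 + 49) + 6*(27*(-1/67)) + (27*(-1/67))*(-51 + 49)) - 90 = (-60 - 10*(-2) + 6*(-27/67) - 27/67*(-2)) - 90 = (-60 + 20 - 162/67 + 54/67) - 90 = -2788/67 - 90 = -8818/67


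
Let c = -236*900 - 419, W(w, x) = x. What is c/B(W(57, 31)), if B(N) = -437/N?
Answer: 15097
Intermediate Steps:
c = -212819 (c = -212400 - 419 = -212819)
c/B(W(57, 31)) = -212819/((-437/31)) = -212819/((-437*1/31)) = -212819/(-437/31) = -212819*(-31/437) = 15097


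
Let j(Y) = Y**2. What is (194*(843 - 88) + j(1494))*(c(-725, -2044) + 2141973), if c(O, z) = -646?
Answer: 5093159117462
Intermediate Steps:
(194*(843 - 88) + j(1494))*(c(-725, -2044) + 2141973) = (194*(843 - 88) + 1494**2)*(-646 + 2141973) = (194*755 + 2232036)*2141327 = (146470 + 2232036)*2141327 = 2378506*2141327 = 5093159117462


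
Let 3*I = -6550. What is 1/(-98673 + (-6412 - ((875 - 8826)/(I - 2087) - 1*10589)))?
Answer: -12811/1210612109 ≈ -1.0582e-5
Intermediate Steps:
I = -6550/3 (I = (1/3)*(-6550) = -6550/3 ≈ -2183.3)
1/(-98673 + (-6412 - ((875 - 8826)/(I - 2087) - 1*10589))) = 1/(-98673 + (-6412 - ((875 - 8826)/(-6550/3 - 2087) - 1*10589))) = 1/(-98673 + (-6412 - (-7951/(-12811/3) - 10589))) = 1/(-98673 + (-6412 - (-7951*(-3/12811) - 10589))) = 1/(-98673 + (-6412 - (23853/12811 - 10589))) = 1/(-98673 + (-6412 - 1*(-135631826/12811))) = 1/(-98673 + (-6412 + 135631826/12811)) = 1/(-98673 + 53487694/12811) = 1/(-1210612109/12811) = -12811/1210612109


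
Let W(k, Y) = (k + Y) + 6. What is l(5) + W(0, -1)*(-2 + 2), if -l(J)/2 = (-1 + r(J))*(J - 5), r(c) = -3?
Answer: 0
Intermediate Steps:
W(k, Y) = 6 + Y + k (W(k, Y) = (Y + k) + 6 = 6 + Y + k)
l(J) = -40 + 8*J (l(J) = -2*(-1 - 3)*(J - 5) = -(-8)*(-5 + J) = -2*(20 - 4*J) = -40 + 8*J)
l(5) + W(0, -1)*(-2 + 2) = (-40 + 8*5) + (6 - 1 + 0)*(-2 + 2) = (-40 + 40) + 5*0 = 0 + 0 = 0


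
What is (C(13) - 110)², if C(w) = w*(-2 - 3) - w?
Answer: 35344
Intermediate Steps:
C(w) = -6*w (C(w) = w*(-5) - w = -5*w - w = -6*w)
(C(13) - 110)² = (-6*13 - 110)² = (-78 - 110)² = (-188)² = 35344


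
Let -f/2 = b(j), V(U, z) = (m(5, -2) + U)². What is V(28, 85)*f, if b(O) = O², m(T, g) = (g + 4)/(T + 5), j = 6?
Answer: -1431432/25 ≈ -57257.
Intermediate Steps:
m(T, g) = (4 + g)/(5 + T)
V(U, z) = (⅕ + U)² (V(U, z) = ((4 - 2)/(5 + 5) + U)² = (2/10 + U)² = ((⅒)*2 + U)² = (⅕ + U)²)
f = -72 (f = -2*6² = -2*36 = -72)
V(28, 85)*f = ((1 + 5*28)²/25)*(-72) = ((1 + 140)²/25)*(-72) = ((1/25)*141²)*(-72) = ((1/25)*19881)*(-72) = (19881/25)*(-72) = -1431432/25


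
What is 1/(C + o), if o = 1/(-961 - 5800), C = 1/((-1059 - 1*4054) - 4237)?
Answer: -63215350/16111 ≈ -3923.7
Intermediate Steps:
C = -1/9350 (C = 1/((-1059 - 4054) - 4237) = 1/(-5113 - 4237) = 1/(-9350) = -1/9350 ≈ -0.00010695)
o = -1/6761 (o = 1/(-6761) = -1/6761 ≈ -0.00014791)
1/(C + o) = 1/(-1/9350 - 1/6761) = 1/(-16111/63215350) = -63215350/16111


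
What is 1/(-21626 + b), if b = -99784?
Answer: -1/121410 ≈ -8.2366e-6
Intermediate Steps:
1/(-21626 + b) = 1/(-21626 - 99784) = 1/(-121410) = -1/121410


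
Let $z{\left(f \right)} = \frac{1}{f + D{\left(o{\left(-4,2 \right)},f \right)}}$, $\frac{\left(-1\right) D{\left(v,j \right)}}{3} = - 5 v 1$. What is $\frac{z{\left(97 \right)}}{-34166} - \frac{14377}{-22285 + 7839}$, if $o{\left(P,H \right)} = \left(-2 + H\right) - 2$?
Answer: $\frac{8227673137}{8267164103} \approx 0.99522$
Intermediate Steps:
$o{\left(P,H \right)} = -4 + H$
$D{\left(v,j \right)} = 15 v$ ($D{\left(v,j \right)} = - 3 - 5 v 1 = - 3 \left(- 5 v\right) = 15 v$)
$z{\left(f \right)} = \frac{1}{-30 + f}$ ($z{\left(f \right)} = \frac{1}{f + 15 \left(-4 + 2\right)} = \frac{1}{f + 15 \left(-2\right)} = \frac{1}{f - 30} = \frac{1}{-30 + f}$)
$\frac{z{\left(97 \right)}}{-34166} - \frac{14377}{-22285 + 7839} = \frac{1}{\left(-30 + 97\right) \left(-34166\right)} - \frac{14377}{-22285 + 7839} = \frac{1}{67} \left(- \frac{1}{34166}\right) - \frac{14377}{-14446} = \frac{1}{67} \left(- \frac{1}{34166}\right) - - \frac{14377}{14446} = - \frac{1}{2289122} + \frac{14377}{14446} = \frac{8227673137}{8267164103}$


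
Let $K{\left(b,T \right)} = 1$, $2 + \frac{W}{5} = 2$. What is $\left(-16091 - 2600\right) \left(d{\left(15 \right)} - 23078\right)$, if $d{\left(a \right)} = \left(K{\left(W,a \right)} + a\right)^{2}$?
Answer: $426566002$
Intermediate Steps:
$W = 0$ ($W = -10 + 5 \cdot 2 = -10 + 10 = 0$)
$d{\left(a \right)} = \left(1 + a\right)^{2}$
$\left(-16091 - 2600\right) \left(d{\left(15 \right)} - 23078\right) = \left(-16091 - 2600\right) \left(\left(1 + 15\right)^{2} - 23078\right) = - 18691 \left(16^{2} - 23078\right) = - 18691 \left(256 - 23078\right) = \left(-18691\right) \left(-22822\right) = 426566002$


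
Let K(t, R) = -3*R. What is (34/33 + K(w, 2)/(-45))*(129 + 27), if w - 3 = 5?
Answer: 9984/55 ≈ 181.53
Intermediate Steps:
w = 8 (w = 3 + 5 = 8)
(34/33 + K(w, 2)/(-45))*(129 + 27) = (34/33 - 3*2/(-45))*(129 + 27) = (34*(1/33) - 6*(-1/45))*156 = (34/33 + 2/15)*156 = (64/55)*156 = 9984/55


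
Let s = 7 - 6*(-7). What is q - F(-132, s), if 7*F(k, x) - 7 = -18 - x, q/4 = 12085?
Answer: 338440/7 ≈ 48349.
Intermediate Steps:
q = 48340 (q = 4*12085 = 48340)
s = 49 (s = 7 + 42 = 49)
F(k, x) = -11/7 - x/7 (F(k, x) = 1 + (-18 - x)/7 = 1 + (-18/7 - x/7) = -11/7 - x/7)
q - F(-132, s) = 48340 - (-11/7 - ⅐*49) = 48340 - (-11/7 - 7) = 48340 - 1*(-60/7) = 48340 + 60/7 = 338440/7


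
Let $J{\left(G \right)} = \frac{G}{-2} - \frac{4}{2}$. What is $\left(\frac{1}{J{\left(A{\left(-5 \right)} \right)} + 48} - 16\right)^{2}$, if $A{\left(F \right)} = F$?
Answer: $\frac{2402500}{9409} \approx 255.34$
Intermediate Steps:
$J{\left(G \right)} = -2 - \frac{G}{2}$ ($J{\left(G \right)} = G \left(- \frac{1}{2}\right) - 2 = - \frac{G}{2} - 2 = -2 - \frac{G}{2}$)
$\left(\frac{1}{J{\left(A{\left(-5 \right)} \right)} + 48} - 16\right)^{2} = \left(\frac{1}{\left(-2 - - \frac{5}{2}\right) + 48} - 16\right)^{2} = \left(\frac{1}{\left(-2 + \frac{5}{2}\right) + 48} - 16\right)^{2} = \left(\frac{1}{\frac{1}{2} + 48} - 16\right)^{2} = \left(\frac{1}{\frac{97}{2}} - 16\right)^{2} = \left(\frac{2}{97} - 16\right)^{2} = \left(- \frac{1550}{97}\right)^{2} = \frac{2402500}{9409}$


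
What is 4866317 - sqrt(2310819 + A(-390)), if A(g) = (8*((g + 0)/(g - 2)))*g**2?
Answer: 4866317 - sqrt(172549131)/7 ≈ 4.8644e+6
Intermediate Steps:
A(g) = 8*g**3/(-2 + g) (A(g) = (8*(g/(-2 + g)))*g**2 = (8*g/(-2 + g))*g**2 = 8*g**3/(-2 + g))
4866317 - sqrt(2310819 + A(-390)) = 4866317 - sqrt(2310819 + 8*(-390)**3/(-2 - 390)) = 4866317 - sqrt(2310819 + 8*(-59319000)/(-392)) = 4866317 - sqrt(2310819 + 8*(-59319000)*(-1/392)) = 4866317 - sqrt(2310819 + 59319000/49) = 4866317 - sqrt(172549131/49) = 4866317 - sqrt(172549131)/7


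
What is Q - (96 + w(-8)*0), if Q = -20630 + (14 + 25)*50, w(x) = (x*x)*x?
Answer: -18776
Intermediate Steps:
w(x) = x**3 (w(x) = x**2*x = x**3)
Q = -18680 (Q = -20630 + 39*50 = -20630 + 1950 = -18680)
Q - (96 + w(-8)*0) = -18680 - (96 + (-8)**3*0) = -18680 - (96 - 512*0) = -18680 - (96 + 0) = -18680 - 1*96 = -18680 - 96 = -18776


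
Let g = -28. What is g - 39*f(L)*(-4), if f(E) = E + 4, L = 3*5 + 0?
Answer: 2936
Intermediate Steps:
L = 15 (L = 15 + 0 = 15)
f(E) = 4 + E
g - 39*f(L)*(-4) = -28 - 39*(4 + 15)*(-4) = -28 - 741*(-4) = -28 - 39*(-76) = -28 + 2964 = 2936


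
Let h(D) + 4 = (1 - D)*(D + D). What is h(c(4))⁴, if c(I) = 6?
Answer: 16777216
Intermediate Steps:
h(D) = -4 + 2*D*(1 - D) (h(D) = -4 + (1 - D)*(D + D) = -4 + (1 - D)*(2*D) = -4 + 2*D*(1 - D))
h(c(4))⁴ = (-4 - 2*6² + 2*6)⁴ = (-4 - 2*36 + 12)⁴ = (-4 - 72 + 12)⁴ = (-64)⁴ = 16777216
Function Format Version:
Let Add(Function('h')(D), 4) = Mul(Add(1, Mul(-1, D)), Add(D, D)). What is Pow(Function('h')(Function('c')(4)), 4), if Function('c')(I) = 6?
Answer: 16777216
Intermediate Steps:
Function('h')(D) = Add(-4, Mul(2, D, Add(1, Mul(-1, D)))) (Function('h')(D) = Add(-4, Mul(Add(1, Mul(-1, D)), Add(D, D))) = Add(-4, Mul(Add(1, Mul(-1, D)), Mul(2, D))) = Add(-4, Mul(2, D, Add(1, Mul(-1, D)))))
Pow(Function('h')(Function('c')(4)), 4) = Pow(Add(-4, Mul(-2, Pow(6, 2)), Mul(2, 6)), 4) = Pow(Add(-4, Mul(-2, 36), 12), 4) = Pow(Add(-4, -72, 12), 4) = Pow(-64, 4) = 16777216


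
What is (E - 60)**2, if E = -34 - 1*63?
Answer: 24649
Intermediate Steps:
E = -97 (E = -34 - 63 = -97)
(E - 60)**2 = (-97 - 60)**2 = (-157)**2 = 24649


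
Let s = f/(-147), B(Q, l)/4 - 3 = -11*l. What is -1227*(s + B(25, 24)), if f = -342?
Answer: 62628534/49 ≈ 1.2781e+6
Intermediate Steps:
B(Q, l) = 12 - 44*l (B(Q, l) = 12 + 4*(-11*l) = 12 - 44*l)
s = 114/49 (s = -342/(-147) = -342*(-1/147) = 114/49 ≈ 2.3265)
-1227*(s + B(25, 24)) = -1227*(114/49 + (12 - 44*24)) = -1227*(114/49 + (12 - 1056)) = -1227*(114/49 - 1044) = -1227*(-51042/49) = 62628534/49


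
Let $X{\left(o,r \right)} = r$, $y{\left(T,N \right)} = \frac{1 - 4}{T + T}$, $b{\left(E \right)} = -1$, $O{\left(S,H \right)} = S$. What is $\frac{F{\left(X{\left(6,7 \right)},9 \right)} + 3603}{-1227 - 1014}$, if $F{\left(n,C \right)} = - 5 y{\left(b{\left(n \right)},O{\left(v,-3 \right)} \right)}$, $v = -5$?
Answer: $- \frac{799}{498} \approx -1.6044$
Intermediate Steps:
$y{\left(T,N \right)} = - \frac{3}{2 T}$
$F{\left(n,C \right)} = - \frac{15}{2}$ ($F{\left(n,C \right)} = - 5 \left(- \frac{3}{2 \left(-1\right)}\right) = - 5 \left(\left(- \frac{3}{2}\right) \left(-1\right)\right) = \left(-5\right) \frac{3}{2} = - \frac{15}{2}$)
$\frac{F{\left(X{\left(6,7 \right)},9 \right)} + 3603}{-1227 - 1014} = \frac{- \frac{15}{2} + 3603}{-1227 - 1014} = \frac{7191}{2 \left(-2241\right)} = \frac{7191}{2} \left(- \frac{1}{2241}\right) = - \frac{799}{498}$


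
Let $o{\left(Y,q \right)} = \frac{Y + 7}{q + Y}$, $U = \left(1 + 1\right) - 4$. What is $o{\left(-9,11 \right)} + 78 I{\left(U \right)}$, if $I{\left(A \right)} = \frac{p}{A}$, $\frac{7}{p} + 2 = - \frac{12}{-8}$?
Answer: $545$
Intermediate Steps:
$p = -14$ ($p = \frac{7}{-2 - \frac{12}{-8}} = \frac{7}{-2 - - \frac{3}{2}} = \frac{7}{-2 + \frac{3}{2}} = \frac{7}{- \frac{1}{2}} = 7 \left(-2\right) = -14$)
$U = -2$ ($U = 2 - 4 = -2$)
$o{\left(Y,q \right)} = \frac{7 + Y}{Y + q}$
$I{\left(A \right)} = - \frac{14}{A}$
$o{\left(-9,11 \right)} + 78 I{\left(U \right)} = \frac{7 - 9}{-9 + 11} + 78 \left(- \frac{14}{-2}\right) = \frac{1}{2} \left(-2\right) + 78 \left(\left(-14\right) \left(- \frac{1}{2}\right)\right) = \frac{1}{2} \left(-2\right) + 78 \cdot 7 = -1 + 546 = 545$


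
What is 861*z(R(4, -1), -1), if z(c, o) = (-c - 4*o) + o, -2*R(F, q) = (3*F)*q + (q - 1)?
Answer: -3444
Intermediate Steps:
R(F, q) = ½ - q/2 - 3*F*q/2 (R(F, q) = -((3*F)*q + (q - 1))/2 = -(3*F*q + (-1 + q))/2 = -(-1 + q + 3*F*q)/2 = ½ - q/2 - 3*F*q/2)
z(c, o) = -c - 3*o
861*z(R(4, -1), -1) = 861*(-(½ - ½*(-1) - 3/2*4*(-1)) - 3*(-1)) = 861*(-(½ + ½ + 6) + 3) = 861*(-1*7 + 3) = 861*(-7 + 3) = 861*(-4) = -3444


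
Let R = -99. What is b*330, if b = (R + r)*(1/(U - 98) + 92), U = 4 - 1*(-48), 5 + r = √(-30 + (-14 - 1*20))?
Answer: -72603960/23 + 5584920*I/23 ≈ -3.1567e+6 + 2.4282e+5*I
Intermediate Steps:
r = -5 + 8*I (r = -5 + √(-30 + (-14 - 1*20)) = -5 + √(-30 + (-14 - 20)) = -5 + √(-30 - 34) = -5 + √(-64) = -5 + 8*I ≈ -5.0 + 8.0*I)
U = 52 (U = 4 + 48 = 52)
b = -220012/23 + 16924*I/23 (b = (-99 + (-5 + 8*I))*(1/(52 - 98) + 92) = (-104 + 8*I)*(1/(-46) + 92) = (-104 + 8*I)*(-1/46 + 92) = (-104 + 8*I)*(4231/46) = -220012/23 + 16924*I/23 ≈ -9565.7 + 735.83*I)
b*330 = (-220012/23 + 16924*I/23)*330 = -72603960/23 + 5584920*I/23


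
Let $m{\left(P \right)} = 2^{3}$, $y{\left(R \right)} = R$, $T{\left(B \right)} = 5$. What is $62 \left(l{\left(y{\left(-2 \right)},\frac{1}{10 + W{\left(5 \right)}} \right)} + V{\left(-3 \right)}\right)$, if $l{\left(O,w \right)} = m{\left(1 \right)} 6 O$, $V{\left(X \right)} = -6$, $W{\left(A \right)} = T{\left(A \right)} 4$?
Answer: $-6324$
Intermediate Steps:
$m{\left(P \right)} = 8$
$W{\left(A \right)} = 20$ ($W{\left(A \right)} = 5 \cdot 4 = 20$)
$l{\left(O,w \right)} = 48 O$ ($l{\left(O,w \right)} = 8 \cdot 6 O = 48 O$)
$62 \left(l{\left(y{\left(-2 \right)},\frac{1}{10 + W{\left(5 \right)}} \right)} + V{\left(-3 \right)}\right) = 62 \left(48 \left(-2\right) - 6\right) = 62 \left(-96 - 6\right) = 62 \left(-102\right) = -6324$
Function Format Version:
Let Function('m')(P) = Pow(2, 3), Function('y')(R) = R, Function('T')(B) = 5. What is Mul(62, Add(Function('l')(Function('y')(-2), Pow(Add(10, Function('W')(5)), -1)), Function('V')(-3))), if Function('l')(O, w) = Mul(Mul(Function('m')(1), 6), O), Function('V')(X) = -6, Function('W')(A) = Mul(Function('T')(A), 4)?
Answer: -6324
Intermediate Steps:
Function('m')(P) = 8
Function('W')(A) = 20 (Function('W')(A) = Mul(5, 4) = 20)
Function('l')(O, w) = Mul(48, O) (Function('l')(O, w) = Mul(Mul(8, 6), O) = Mul(48, O))
Mul(62, Add(Function('l')(Function('y')(-2), Pow(Add(10, Function('W')(5)), -1)), Function('V')(-3))) = Mul(62, Add(Mul(48, -2), -6)) = Mul(62, Add(-96, -6)) = Mul(62, -102) = -6324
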